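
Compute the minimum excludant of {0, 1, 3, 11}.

The values 0, 1 are all present; 2 is the first non-negative integer missing from the set.

2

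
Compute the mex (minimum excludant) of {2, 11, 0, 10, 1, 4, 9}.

The values 0, 1, 2 are all present; 3 is the first non-negative integer missing from the set.

3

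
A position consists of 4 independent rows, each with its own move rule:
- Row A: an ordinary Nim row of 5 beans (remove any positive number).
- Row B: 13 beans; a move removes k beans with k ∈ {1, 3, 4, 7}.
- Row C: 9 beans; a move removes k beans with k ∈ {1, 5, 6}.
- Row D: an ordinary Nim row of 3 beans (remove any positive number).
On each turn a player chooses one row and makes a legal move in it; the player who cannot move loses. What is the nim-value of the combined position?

Row A is a plain Nim row of size 5, so its Grundy value is 5.
Build the Grundy sequence for row B with g(k) = mex{g(k−s) : s ∈ {1, 3, 4, 7}, s ≤ k}:
k:     0  1  2  3  4  5  6  7  8  9 10 11 12 13
g(k):  0  1  0  1  2  3  2  3  0  1  0  1  2  3
So g(13) = 3.
Build the Grundy sequence for row C with g(k) = mex{g(k−s) : s ∈ {1, 5, 6}, s ≤ k}:
g(0) = mex{} = 0
g(1) = mex{0} = 1
g(2) = mex{1} = 0
g(3) = mex{0} = 1
g(4) = mex{1} = 0
g(5) = mex{0} = 1
g(6) = mex{0,1} = 2
g(7) = mex{0,1,2} = 3
g(8) = mex{0,1,3} = 2
g(9) = mex{0,1,2} = 3
So g(9) = 3.
Row D is a plain Nim row of size 3, so its Grundy value is 3.
By the Sprague-Grundy theorem, the Grundy value of a sum of independent games is the XOR of the component values.
Combined value = 5 XOR 3 XOR 3 XOR 3 = 6.

6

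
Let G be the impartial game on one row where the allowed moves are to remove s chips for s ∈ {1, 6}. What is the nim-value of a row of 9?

Compute g(0), g(1), … for moves {1, 6}:
k:     0  1  2  3  4  5  6  7  8  9
g(k):  0  1  0  1  0  1  2  0  1  0
So g(9) = 0.

0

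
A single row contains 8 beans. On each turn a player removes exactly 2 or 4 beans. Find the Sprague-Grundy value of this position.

Build the Grundy sequence with g(k) = mex{g(k−s) : s ∈ {2, 4}, s ≤ k}:
g(0) = mex{} = 0
g(1) = mex{} = 0
g(2) = mex{0} = 1
g(3) = mex{0} = 1
g(4) = mex{0,1} = 2
g(5) = mex{0,1} = 2
g(6) = mex{1,2} = 0
g(7) = mex{1,2} = 0
g(8) = mex{0,2} = 1
So g(8) = 1.

1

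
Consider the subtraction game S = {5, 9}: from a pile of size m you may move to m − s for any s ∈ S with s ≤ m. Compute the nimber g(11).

2

Build the Grundy sequence with g(k) = mex{g(k−s) : s ∈ {5, 9}, s ≤ k}:
k:     0  1  2  3  4  5  6  7  8  9 10 11
g(k):  0  0  0  0  0  1  1  1  1  1  2  2
So g(11) = 2.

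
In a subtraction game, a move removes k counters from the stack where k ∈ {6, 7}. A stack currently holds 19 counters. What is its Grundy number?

Build the Grundy sequence with g(k) = mex{g(k−s) : s ∈ {6, 7}, s ≤ k}:
k:     0  1  2  3  4  5  6  7  8  9 10 11 12 13 14 15 16 17 18 19
g(k):  0  0  0  0  0  0  1  1  1  1  1  1  2  0  0  0  0  0  0  1
So g(19) = 1.

1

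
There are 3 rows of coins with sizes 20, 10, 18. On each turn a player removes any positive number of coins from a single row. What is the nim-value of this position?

Compute the nim-sum pairwise:
20 XOR 10 = 30
30 XOR 18 = 12

12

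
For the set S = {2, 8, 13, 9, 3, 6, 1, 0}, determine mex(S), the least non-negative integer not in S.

4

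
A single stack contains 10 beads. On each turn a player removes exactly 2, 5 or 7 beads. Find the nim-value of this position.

0

Build the Grundy sequence with g(k) = mex{g(k−s) : s ∈ {2, 5, 7}, s ≤ k}:
g(0) = mex{} = 0
g(1) = mex{} = 0
g(2) = mex{0} = 1
g(3) = mex{0} = 1
g(4) = mex{1} = 0
g(5) = mex{0,1} = 2
g(6) = mex{0} = 1
g(7) = mex{0,1,2} = 3
g(8) = mex{0,1} = 2
g(9) = mex{0,1,3} = 2
g(10) = mex{1,2} = 0
So g(10) = 0.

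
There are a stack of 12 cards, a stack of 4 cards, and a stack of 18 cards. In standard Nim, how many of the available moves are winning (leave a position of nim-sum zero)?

1

Nim-sum: 12 ⊕ 4 ⊕ 18 = 26.
The overall nim-sum is X = 26. A stack of size p has a winning move iff p XOR X < p (reduce it to p XOR X).
  12: 12 XOR 26 = 22 ≥ 12 — no move.
  4: 4 XOR 26 = 30 ≥ 4 — no move.
  18: 18 XOR 26 = 8 < 18 — winning move (to 8).
That gives 1 winning move.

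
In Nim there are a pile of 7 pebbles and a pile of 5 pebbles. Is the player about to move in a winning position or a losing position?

Write each in binary and XOR column by column:
  111  (7)
  101  (5)
  ---
  010  (2)
The nim-sum is 2 ≠ 0, so this is an N-position: the player to move can win.

Winning position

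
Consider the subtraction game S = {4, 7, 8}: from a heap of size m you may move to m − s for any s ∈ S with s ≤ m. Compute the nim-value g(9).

Grundy values for subtraction set {4, 7, 8}:
k:     0  1  2  3  4  5  6  7  8  9
g(k):  0  0  0  0  1  1  1  1  2  2
So g(9) = 2.

2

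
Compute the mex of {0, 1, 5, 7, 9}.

The values 0, 1 are all present; 2 is the first non-negative integer missing from the set.

2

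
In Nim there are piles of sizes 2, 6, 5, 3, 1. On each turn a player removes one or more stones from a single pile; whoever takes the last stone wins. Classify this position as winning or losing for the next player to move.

Winning position

Compute the nim-sum pairwise:
2 ⊕ 6 = 4
4 ⊕ 5 = 1
1 ⊕ 3 = 2
2 ⊕ 1 = 3
The nim-sum is 3 ≠ 0, so this is an N-position: the player to move can win.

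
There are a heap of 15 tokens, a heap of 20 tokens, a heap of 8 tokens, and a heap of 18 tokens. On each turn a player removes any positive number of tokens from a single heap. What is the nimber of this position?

1

Nim-sum: 15 ^ 20 ^ 8 ^ 18 = 1.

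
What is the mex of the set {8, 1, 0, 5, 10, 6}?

The values 0, 1 are all present; 2 is the first non-negative integer missing from the set.

2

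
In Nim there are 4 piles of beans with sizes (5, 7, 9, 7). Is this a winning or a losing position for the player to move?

Winning position

Nim-sum: 5 ^ 7 ^ 9 ^ 7 = 12.
The nim-sum is 12 ≠ 0, so this is an N-position: the player to move can win.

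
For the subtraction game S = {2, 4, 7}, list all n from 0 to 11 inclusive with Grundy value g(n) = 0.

0, 1, 6, 9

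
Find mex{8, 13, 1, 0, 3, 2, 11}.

The values 0, 1, 2, 3 are all present; 4 is the first non-negative integer missing from the set.

4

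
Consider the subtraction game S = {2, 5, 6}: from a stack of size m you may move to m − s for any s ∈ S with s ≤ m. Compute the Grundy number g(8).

Compute g(0), g(1), … for moves {2, 5, 6}:
g(0) = mex{} = 0
g(1) = mex{} = 0
g(2) = mex{0} = 1
g(3) = mex{0} = 1
g(4) = mex{1} = 0
g(5) = mex{0,1} = 2
g(6) = mex{0} = 1
g(7) = mex{0,1,2} = 3
g(8) = mex{1} = 0
So g(8) = 0.

0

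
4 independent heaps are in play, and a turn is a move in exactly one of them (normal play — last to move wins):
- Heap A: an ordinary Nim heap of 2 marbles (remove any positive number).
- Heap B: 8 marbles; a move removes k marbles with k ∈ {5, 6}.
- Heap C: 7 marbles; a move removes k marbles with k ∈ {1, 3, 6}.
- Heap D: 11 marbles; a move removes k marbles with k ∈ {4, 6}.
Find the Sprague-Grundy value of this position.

Heap A is a plain Nim heap of size 2, so its Grundy value is 2.
Grundy values for heap B (subtraction set {5, 6}):
k:     0  1  2  3  4  5  6  7  8
g(k):  0  0  0  0  0  1  1  1  1
So g(8) = 1.
Grundy values for heap C (subtraction set {1, 3, 6}):
k:     0  1  2  3  4  5  6  7
g(k):  0  1  0  1  0  1  2  3
So g(7) = 3.
Grundy values for heap D (subtraction set {4, 6}):
g(0) = mex{} = 0
g(1) = mex{} = 0
g(2) = mex{} = 0
g(3) = mex{} = 0
g(4) = mex{0} = 1
g(5) = mex{0} = 1
g(6) = mex{0} = 1
g(7) = mex{0} = 1
g(8) = mex{0,1} = 2
g(9) = mex{0,1} = 2
g(10) = mex{1} = 0
g(11) = mex{1} = 0
So g(11) = 0.
The value of a disjunctive sum is the nim-sum of the parts.
Combined value = 2 XOR 1 XOR 3 XOR 0 = 0.

0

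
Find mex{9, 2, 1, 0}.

3

The values 0, 1, 2 are all present; 3 is the first non-negative integer missing from the set.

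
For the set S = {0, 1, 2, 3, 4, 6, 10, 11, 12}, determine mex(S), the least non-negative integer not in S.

5

The values 0, 1, 2, 3, 4 are all present; 5 is the first non-negative integer missing from the set.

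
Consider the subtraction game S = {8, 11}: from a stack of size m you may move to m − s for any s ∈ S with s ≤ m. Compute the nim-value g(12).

Compute g(0), g(1), … for moves {8, 11}:
k:     0  1  2  3  4  5  6  7  8  9 10 11 12
g(k):  0  0  0  0  0  0  0  0  1  1  1  1  1
So g(12) = 1.

1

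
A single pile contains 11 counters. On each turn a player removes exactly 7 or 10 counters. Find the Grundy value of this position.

1

Build the Grundy sequence with g(k) = mex{g(k−s) : s ∈ {7, 10}, s ≤ k}:
g(0) = mex{} = 0
g(1) = mex{} = 0
g(2) = mex{} = 0
g(3) = mex{} = 0
g(4) = mex{} = 0
g(5) = mex{} = 0
g(6) = mex{} = 0
g(7) = mex{0} = 1
g(8) = mex{0} = 1
g(9) = mex{0} = 1
g(10) = mex{0} = 1
g(11) = mex{0} = 1
So g(11) = 1.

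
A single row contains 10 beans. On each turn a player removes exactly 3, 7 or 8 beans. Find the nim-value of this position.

Build the Grundy sequence with g(k) = mex{g(k−s) : s ∈ {3, 7, 8}, s ≤ k}:
k:     0  1  2  3  4  5  6  7  8  9 10
g(k):  0  0  0  1  1  1  0  2  2  1  3
So g(10) = 3.

3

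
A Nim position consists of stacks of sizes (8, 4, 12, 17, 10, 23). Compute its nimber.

12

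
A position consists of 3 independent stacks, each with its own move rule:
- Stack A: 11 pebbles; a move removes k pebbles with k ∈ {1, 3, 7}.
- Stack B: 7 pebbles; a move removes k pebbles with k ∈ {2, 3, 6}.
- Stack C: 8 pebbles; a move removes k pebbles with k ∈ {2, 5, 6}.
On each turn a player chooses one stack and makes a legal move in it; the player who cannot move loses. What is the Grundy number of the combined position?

Build the Grundy sequence for stack A with g(k) = mex{g(k−s) : s ∈ {1, 3, 7}, s ≤ k}:
k:     0  1  2  3  4  5  6  7  8  9 10 11
g(k):  0  1  0  1  0  1  0  1  0  1  0  1
So g(11) = 1.
Grundy values for stack B (subtraction set {2, 3, 6}):
g(0) = mex{} = 0
g(1) = mex{} = 0
g(2) = mex{0} = 1
g(3) = mex{0} = 1
g(4) = mex{0,1} = 2
g(5) = mex{1} = 0
g(6) = mex{0,1,2} = 3
g(7) = mex{0,2} = 1
So g(7) = 1.
Build the Grundy sequence for stack C with g(k) = mex{g(k−s) : s ∈ {2, 5, 6}, s ≤ k}:
k:     0  1  2  3  4  5  6  7  8
g(k):  0  0  1  1  0  2  1  3  0
So g(8) = 0.
By the Sprague-Grundy theorem, the Grundy value of a sum of independent games is the XOR of the component values.
Combined value = 1 XOR 1 XOR 0 = 0.

0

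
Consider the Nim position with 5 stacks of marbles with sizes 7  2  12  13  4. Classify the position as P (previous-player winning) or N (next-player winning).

P-position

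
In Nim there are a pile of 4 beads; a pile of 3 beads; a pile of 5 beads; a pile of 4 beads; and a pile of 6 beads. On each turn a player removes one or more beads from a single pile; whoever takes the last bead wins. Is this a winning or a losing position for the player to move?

Losing position

Compute the nim-sum pairwise:
4 ^ 3 = 7
7 ^ 5 = 2
2 ^ 4 = 6
6 ^ 6 = 0
The nim-sum is 0, so this is a P-position: the player to move is in a losing position under optimal play.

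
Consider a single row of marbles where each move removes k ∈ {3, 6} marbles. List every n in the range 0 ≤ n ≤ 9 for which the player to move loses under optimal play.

0, 1, 2, 9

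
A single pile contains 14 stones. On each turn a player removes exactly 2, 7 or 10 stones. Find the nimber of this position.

Grundy values for subtraction set {2, 7, 10}:
g(0) = mex{} = 0
g(1) = mex{} = 0
g(2) = mex{0} = 1
g(3) = mex{0} = 1
g(4) = mex{1} = 0
g(5) = mex{1} = 0
g(6) = mex{0} = 1
g(7) = mex{0} = 1
g(8) = mex{0,1} = 2
g(9) = mex{1} = 0
g(10) = mex{0,1,2} = 3
g(11) = mex{0} = 1
g(12) = mex{0,1,3} = 2
g(13) = mex{1} = 0
g(14) = mex{0,1,2} = 3
So g(14) = 3.

3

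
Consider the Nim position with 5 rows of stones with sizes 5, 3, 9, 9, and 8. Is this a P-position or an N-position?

Compute the nim-sum pairwise:
5 XOR 3 = 6
6 XOR 9 = 15
15 XOR 9 = 6
6 XOR 8 = 14
The nim-sum is 14 ≠ 0, so this is an N-position: the player to move can win.

N-position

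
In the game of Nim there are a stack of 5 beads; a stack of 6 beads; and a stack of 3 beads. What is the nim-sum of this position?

0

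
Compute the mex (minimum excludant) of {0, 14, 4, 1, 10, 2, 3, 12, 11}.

The values 0, 1, 2, 3, 4 are all present; 5 is the first non-negative integer missing from the set.

5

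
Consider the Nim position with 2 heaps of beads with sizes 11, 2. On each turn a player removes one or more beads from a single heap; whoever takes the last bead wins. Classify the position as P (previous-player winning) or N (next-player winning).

N-position

Nim-sum: 11 XOR 2 = 9.
The nim-sum is 9 ≠ 0, so this is an N-position: the player to move can win.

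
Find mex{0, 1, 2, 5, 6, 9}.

3

The values 0, 1, 2 are all present; 3 is the first non-negative integer missing from the set.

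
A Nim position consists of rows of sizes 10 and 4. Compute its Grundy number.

Nim-sum: 10 ⊕ 4 = 14.

14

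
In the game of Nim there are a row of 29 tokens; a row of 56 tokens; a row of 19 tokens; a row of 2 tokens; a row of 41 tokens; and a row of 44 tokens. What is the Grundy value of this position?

49

Write each in binary and XOR column by column:
  011101  (29)
  111000  (56)
  010011  (19)
  000010  (2)
  101001  (41)
  101100  (44)
  ------
  110001  (49)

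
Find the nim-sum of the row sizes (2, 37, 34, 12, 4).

13

In binary:
  000010  (2)
  100101  (37)
  100010  (34)
  001100  (12)
  000100  (4)
  ------
  001101  (13)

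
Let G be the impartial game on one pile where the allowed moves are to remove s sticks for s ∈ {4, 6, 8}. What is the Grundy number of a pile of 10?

2

Compute g(0), g(1), … for moves {4, 6, 8}:
g(0) = mex{} = 0
g(1) = mex{} = 0
g(2) = mex{} = 0
g(3) = mex{} = 0
g(4) = mex{0} = 1
g(5) = mex{0} = 1
g(6) = mex{0} = 1
g(7) = mex{0} = 1
g(8) = mex{0,1} = 2
g(9) = mex{0,1} = 2
g(10) = mex{0,1} = 2
So g(10) = 2.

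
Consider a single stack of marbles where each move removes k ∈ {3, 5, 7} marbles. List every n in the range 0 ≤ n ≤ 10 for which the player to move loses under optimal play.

0, 1, 2, 10

Build the Grundy sequence with g(k) = mex{g(k−s) : s ∈ {3, 5, 7}, s ≤ k}:
k:     0  1  2  3  4  5  6  7  8  9 10
g(k):  0  0  0  1  1  1  2  2  2  3  0
The P-positions (g = 0) in 0..10 are 0, 1, 2, 10.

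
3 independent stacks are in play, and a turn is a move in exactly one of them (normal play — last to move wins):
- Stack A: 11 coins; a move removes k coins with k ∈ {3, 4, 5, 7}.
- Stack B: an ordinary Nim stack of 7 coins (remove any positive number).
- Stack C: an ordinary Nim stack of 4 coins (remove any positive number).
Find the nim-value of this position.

Build the Grundy sequence for stack A with g(k) = mex{g(k−s) : s ∈ {3, 4, 5, 7}, s ≤ k}:
g(0) = mex{} = 0
g(1) = mex{} = 0
g(2) = mex{} = 0
g(3) = mex{0} = 1
g(4) = mex{0} = 1
g(5) = mex{0} = 1
g(6) = mex{0,1} = 2
g(7) = mex{0,1} = 2
g(8) = mex{0,1} = 2
g(9) = mex{0,1,2} = 3
g(10) = mex{1,2} = 0
g(11) = mex{1,2} = 0
So g(11) = 0.
Stack B is a plain Nim stack of size 7, so its Grundy value is 7.
Stack C is a plain Nim stack of size 4, so its Grundy value is 4.
The value of a disjunctive sum is the nim-sum of the parts.
Combined value = 0 ⊕ 7 ⊕ 4 = 3.

3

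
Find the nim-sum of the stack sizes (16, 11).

Compute the nim-sum pairwise:
16 XOR 11 = 27

27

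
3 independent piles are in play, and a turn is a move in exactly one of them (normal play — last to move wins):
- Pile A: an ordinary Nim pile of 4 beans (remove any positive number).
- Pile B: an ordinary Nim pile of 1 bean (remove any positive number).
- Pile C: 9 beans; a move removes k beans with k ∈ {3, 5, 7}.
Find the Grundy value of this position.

6

Pile A is a plain Nim pile of size 4, so its Grundy value is 4.
Pile B is a plain Nim pile of size 1, so its Grundy value is 1.
For pile C, compute g(0), g(1), … with moves {3, 5, 7}:
g(0) = mex{} = 0
g(1) = mex{} = 0
g(2) = mex{} = 0
g(3) = mex{0} = 1
g(4) = mex{0} = 1
g(5) = mex{0} = 1
g(6) = mex{0,1} = 2
g(7) = mex{0,1} = 2
g(8) = mex{0,1} = 2
g(9) = mex{0,1,2} = 3
So g(9) = 3.
The value of a disjunctive sum is the nim-sum of the parts.
Combined value = 4 XOR 1 XOR 3 = 6.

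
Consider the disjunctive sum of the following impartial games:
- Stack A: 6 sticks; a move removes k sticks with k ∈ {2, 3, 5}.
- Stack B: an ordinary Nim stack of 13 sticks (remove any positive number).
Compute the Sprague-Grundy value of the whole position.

Grundy values for stack A (subtraction set {2, 3, 5}):
k:     0  1  2  3  4  5  6
g(k):  0  0  1  1  2  2  3
So g(6) = 3.
Stack B is a plain Nim stack of size 13, so its Grundy value is 13.
By the Sprague-Grundy theorem, the Grundy value of a sum of independent games is the XOR of the component values.
Combined value = 3 ⊕ 13 = 14.

14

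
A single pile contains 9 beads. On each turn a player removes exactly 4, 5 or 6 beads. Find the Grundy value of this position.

2

Grundy values for subtraction set {4, 5, 6}:
k:     0  1  2  3  4  5  6  7  8  9
g(k):  0  0  0  0  1  1  1  1  2  2
So g(9) = 2.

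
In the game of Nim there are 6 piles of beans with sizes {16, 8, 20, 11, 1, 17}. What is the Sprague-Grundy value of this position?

23

Compute the nim-sum pairwise:
16 XOR 8 = 24
24 XOR 20 = 12
12 XOR 11 = 7
7 XOR 1 = 6
6 XOR 17 = 23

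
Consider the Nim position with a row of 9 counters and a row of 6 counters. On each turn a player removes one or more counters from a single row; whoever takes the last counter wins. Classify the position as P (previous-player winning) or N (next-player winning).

N-position

Compute the nim-sum pairwise:
9 ⊕ 6 = 15
The nim-sum is 15 ≠ 0, so this is an N-position: the player to move can win.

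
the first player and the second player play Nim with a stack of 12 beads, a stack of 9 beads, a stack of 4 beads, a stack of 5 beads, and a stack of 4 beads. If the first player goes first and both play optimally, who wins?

Write each in binary and XOR column by column:
  1100  (12)
  1001  (9)
  0100  (4)
  0101  (5)
  0100  (4)
  ----
  0000  (0)
The nim-sum is 0, so this is a P-position: the player to move is in a losing position under optimal play; the first player is about to move from it and so loses — the second player wins.

the second player wins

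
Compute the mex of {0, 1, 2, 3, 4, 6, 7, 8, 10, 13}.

5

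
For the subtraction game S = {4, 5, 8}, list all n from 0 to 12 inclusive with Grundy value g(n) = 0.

0, 1, 2, 3, 12

Compute g(0), g(1), … for moves {4, 5, 8}:
k:     0  1  2  3  4  5  6  7  8  9 10 11 12
g(k):  0  0  0  0  1  1  1  1  2  2  2  2  0
The P-positions (g = 0) in 0..12 are 0, 1, 2, 3, 12.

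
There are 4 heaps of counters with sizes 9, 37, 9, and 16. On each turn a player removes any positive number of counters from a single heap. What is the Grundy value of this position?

53

In binary:
  001001  (9)
  100101  (37)
  001001  (9)
  010000  (16)
  ------
  110101  (53)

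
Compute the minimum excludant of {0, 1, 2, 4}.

3

The values 0, 1, 2 are all present; 3 is the first non-negative integer missing from the set.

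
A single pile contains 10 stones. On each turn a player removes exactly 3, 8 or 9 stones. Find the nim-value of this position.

1

Build the Grundy sequence with g(k) = mex{g(k−s) : s ∈ {3, 8, 9}, s ≤ k}:
g(0) = mex{} = 0
g(1) = mex{} = 0
g(2) = mex{} = 0
g(3) = mex{0} = 1
g(4) = mex{0} = 1
g(5) = mex{0} = 1
g(6) = mex{1} = 0
g(7) = mex{1} = 0
g(8) = mex{0,1} = 2
g(9) = mex{0} = 1
g(10) = mex{0} = 1
So g(10) = 1.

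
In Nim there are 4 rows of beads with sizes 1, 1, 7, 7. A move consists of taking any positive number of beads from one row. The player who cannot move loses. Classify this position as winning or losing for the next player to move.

Bitwise XOR of the heap sizes:
  001  (1)
  001  (1)
  111  (7)
  111  (7)
  ---
  000  (0)
The nim-sum is 0, so this is a P-position: the player to move is in a losing position under optimal play.

Losing position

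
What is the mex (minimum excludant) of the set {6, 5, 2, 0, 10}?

1

0 is in the set but 1 is not, so the mex is 1.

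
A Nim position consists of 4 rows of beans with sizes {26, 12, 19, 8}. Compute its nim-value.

Write each in binary and XOR column by column:
  11010  (26)
  01100  (12)
  10011  (19)
  01000  (8)
  -----
  01101  (13)

13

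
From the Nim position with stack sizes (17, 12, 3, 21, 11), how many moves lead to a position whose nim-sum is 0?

0

Compute the nim-sum pairwise:
17 ^ 12 = 29
29 ^ 3 = 30
30 ^ 21 = 11
11 ^ 11 = 0
The nim-sum is already 0, so every move leaves a nonzero nim-sum — there are no winning moves.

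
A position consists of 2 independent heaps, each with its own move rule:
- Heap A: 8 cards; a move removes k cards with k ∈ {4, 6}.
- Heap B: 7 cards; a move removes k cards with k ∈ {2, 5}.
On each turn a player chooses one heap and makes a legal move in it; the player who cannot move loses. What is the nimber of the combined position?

For heap A, compute g(0), g(1), … with moves {4, 6}:
g(0) = mex{} = 0
g(1) = mex{} = 0
g(2) = mex{} = 0
g(3) = mex{} = 0
g(4) = mex{0} = 1
g(5) = mex{0} = 1
g(6) = mex{0} = 1
g(7) = mex{0} = 1
g(8) = mex{0,1} = 2
So g(8) = 2.
Grundy values for heap B (subtraction set {2, 5}):
g(0) = mex{} = 0
g(1) = mex{} = 0
g(2) = mex{0} = 1
g(3) = mex{0} = 1
g(4) = mex{1} = 0
g(5) = mex{0,1} = 2
g(6) = mex{0} = 1
g(7) = mex{1,2} = 0
So g(7) = 0.
By the Sprague-Grundy theorem, the Grundy value of a sum of independent games is the XOR of the component values.
Combined value = 2 XOR 0 = 2.

2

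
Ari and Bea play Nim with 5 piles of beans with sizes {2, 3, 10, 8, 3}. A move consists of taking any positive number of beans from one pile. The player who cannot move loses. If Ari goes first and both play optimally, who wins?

Bea wins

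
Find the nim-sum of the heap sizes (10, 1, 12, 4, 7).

4

Compute the nim-sum pairwise:
10 XOR 1 = 11
11 XOR 12 = 7
7 XOR 4 = 3
3 XOR 7 = 4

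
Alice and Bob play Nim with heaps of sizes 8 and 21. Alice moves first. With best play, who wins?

In binary:
  01000  (8)
  10101  (21)
  -----
  11101  (29)
The nim-sum is 29 ≠ 0, so this is an N-position: the player to move can win; Alice has a winning move.

Alice wins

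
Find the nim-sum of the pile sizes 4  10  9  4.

3

Bitwise XOR of the heap sizes:
  0100  (4)
  1010  (10)
  1001  (9)
  0100  (4)
  ----
  0011  (3)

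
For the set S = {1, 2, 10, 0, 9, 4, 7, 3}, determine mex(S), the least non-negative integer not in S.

The values 0, 1, 2, 3, 4 are all present; 5 is the first non-negative integer missing from the set.

5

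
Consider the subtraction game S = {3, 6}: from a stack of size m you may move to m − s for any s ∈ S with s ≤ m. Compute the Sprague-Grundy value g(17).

Compute g(0), g(1), … for moves {3, 6}:
k:     0  1  2  3  4  5  6  7  8  9 10 11 12 13 14 15 16 17
g(k):  0  0  0  1  1  1  2  2  2  0  0  0  1  1  1  2  2  2
So g(17) = 2.

2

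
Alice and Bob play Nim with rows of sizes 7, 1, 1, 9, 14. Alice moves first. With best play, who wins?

Nim-sum: 7 XOR 1 XOR 1 XOR 9 XOR 14 = 0.
The nim-sum is 0, so this is a P-position: the player to move is in a losing position under optimal play; Alice is about to move from it and so loses — Bob wins.

Bob wins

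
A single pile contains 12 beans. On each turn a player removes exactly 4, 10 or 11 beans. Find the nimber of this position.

Compute g(0), g(1), … for moves {4, 10, 11}:
g(0) = mex{} = 0
g(1) = mex{} = 0
g(2) = mex{} = 0
g(3) = mex{} = 0
g(4) = mex{0} = 1
g(5) = mex{0} = 1
g(6) = mex{0} = 1
g(7) = mex{0} = 1
g(8) = mex{1} = 0
g(9) = mex{1} = 0
g(10) = mex{0,1} = 2
g(11) = mex{0,1} = 2
g(12) = mex{0} = 1
So g(12) = 1.

1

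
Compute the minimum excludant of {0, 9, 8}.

1

0 is in the set but 1 is not, so the mex is 1.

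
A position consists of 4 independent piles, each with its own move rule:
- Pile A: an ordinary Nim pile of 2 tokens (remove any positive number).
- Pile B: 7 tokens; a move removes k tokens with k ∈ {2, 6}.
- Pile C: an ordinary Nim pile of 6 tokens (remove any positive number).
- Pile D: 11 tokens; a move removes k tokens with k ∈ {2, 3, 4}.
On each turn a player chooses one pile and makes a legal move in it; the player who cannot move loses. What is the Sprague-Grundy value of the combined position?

7

Pile A is a plain Nim pile of size 2, so its Grundy value is 2.
Build the Grundy sequence for pile B with g(k) = mex{g(k−s) : s ∈ {2, 6}, s ≤ k}:
g(0) = mex{} = 0
g(1) = mex{} = 0
g(2) = mex{0} = 1
g(3) = mex{0} = 1
g(4) = mex{1} = 0
g(5) = mex{1} = 0
g(6) = mex{0} = 1
g(7) = mex{0} = 1
So g(7) = 1.
Pile C is a plain Nim pile of size 6, so its Grundy value is 6.
Grundy values for pile D (subtraction set {2, 3, 4}):
g(0) = mex{} = 0
g(1) = mex{} = 0
g(2) = mex{0} = 1
g(3) = mex{0} = 1
g(4) = mex{0,1} = 2
g(5) = mex{0,1} = 2
g(6) = mex{1,2} = 0
g(7) = mex{1,2} = 0
g(8) = mex{0,2} = 1
g(9) = mex{0,2} = 1
g(10) = mex{0,1} = 2
g(11) = mex{0,1} = 2
So g(11) = 2.
The value of a disjunctive sum is the nim-sum of the parts.
Combined value = 2 ⊕ 1 ⊕ 6 ⊕ 2 = 7.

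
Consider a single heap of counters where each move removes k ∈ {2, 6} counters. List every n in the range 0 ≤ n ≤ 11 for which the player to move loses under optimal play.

0, 1, 4, 5, 8, 9

Build the Grundy sequence with g(k) = mex{g(k−s) : s ∈ {2, 6}, s ≤ k}:
k:     0  1  2  3  4  5  6  7  8  9 10 11
g(k):  0  0  1  1  0  0  1  1  0  0  1  1
The P-positions (g = 0) in 0..11 are 0, 1, 4, 5, 8, 9.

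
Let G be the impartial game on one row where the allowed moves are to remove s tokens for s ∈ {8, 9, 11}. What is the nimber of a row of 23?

0

Grundy values for subtraction set {8, 9, 11}:
k:     0  1  2  3  4  5  6  7  8  9 10 11 12 13 14 15 16 17 18 19 20 21 22 23
g(k):  0  0  0  0  0  0  0  0  1  1  1  1  1  1  1  1  2  2  2  0  0  0  0  0
So g(23) = 0.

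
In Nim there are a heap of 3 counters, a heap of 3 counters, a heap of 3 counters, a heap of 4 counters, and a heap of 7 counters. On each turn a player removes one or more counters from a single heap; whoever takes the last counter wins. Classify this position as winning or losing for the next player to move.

Losing position

Compute the nim-sum pairwise:
3 XOR 3 = 0
0 XOR 3 = 3
3 XOR 4 = 7
7 XOR 7 = 0
The nim-sum is 0, so this is a P-position: the player to move is in a losing position under optimal play.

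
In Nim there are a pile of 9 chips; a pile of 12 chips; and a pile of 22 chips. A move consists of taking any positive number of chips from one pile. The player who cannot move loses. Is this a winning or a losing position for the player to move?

Winning position

Nim-sum: 9 ^ 12 ^ 22 = 19.
The nim-sum is 19 ≠ 0, so this is an N-position: the player to move can win.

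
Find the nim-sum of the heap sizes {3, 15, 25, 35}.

54

Nim-sum: 3 ^ 15 ^ 25 ^ 35 = 54.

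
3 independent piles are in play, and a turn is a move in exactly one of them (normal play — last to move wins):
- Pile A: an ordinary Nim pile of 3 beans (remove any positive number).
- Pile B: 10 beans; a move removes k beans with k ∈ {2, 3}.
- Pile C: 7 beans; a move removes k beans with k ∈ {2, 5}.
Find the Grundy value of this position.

Pile A is a plain Nim pile of size 3, so its Grundy value is 3.
For pile B, compute g(0), g(1), … with moves {2, 3}:
g(0) = mex{} = 0
g(1) = mex{} = 0
g(2) = mex{0} = 1
g(3) = mex{0} = 1
g(4) = mex{0,1} = 2
g(5) = mex{1} = 0
g(6) = mex{1,2} = 0
g(7) = mex{0,2} = 1
g(8) = mex{0} = 1
g(9) = mex{0,1} = 2
g(10) = mex{1} = 0
So g(10) = 0.
Build the Grundy sequence for pile C with g(k) = mex{g(k−s) : s ∈ {2, 5}, s ≤ k}:
k:     0  1  2  3  4  5  6  7
g(k):  0  0  1  1  0  2  1  0
So g(7) = 0.
The value of a disjunctive sum is the nim-sum of the parts.
Combined value = 3 XOR 0 XOR 0 = 3.

3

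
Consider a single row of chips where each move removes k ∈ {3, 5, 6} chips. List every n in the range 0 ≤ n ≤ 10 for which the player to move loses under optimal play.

0, 1, 2, 9, 10

Build the Grundy sequence with g(k) = mex{g(k−s) : s ∈ {3, 5, 6}, s ≤ k}:
k:     0  1  2  3  4  5  6  7  8  9 10
g(k):  0  0  0  1  1  1  2  2  2  0  0
The P-positions (g = 0) in 0..10 are 0, 1, 2, 9, 10.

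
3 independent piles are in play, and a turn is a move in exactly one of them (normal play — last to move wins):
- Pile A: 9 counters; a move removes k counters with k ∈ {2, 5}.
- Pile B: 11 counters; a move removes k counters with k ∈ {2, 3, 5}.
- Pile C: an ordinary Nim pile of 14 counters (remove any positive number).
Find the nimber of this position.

Build the Grundy sequence for pile A with g(k) = mex{g(k−s) : s ∈ {2, 5}, s ≤ k}:
k:     0  1  2  3  4  5  6  7  8  9
g(k):  0  0  1  1  0  2  1  0  0  1
So g(9) = 1.
Build the Grundy sequence for pile B with g(k) = mex{g(k−s) : s ∈ {2, 3, 5}, s ≤ k}:
g(0) = mex{} = 0
g(1) = mex{} = 0
g(2) = mex{0} = 1
g(3) = mex{0} = 1
g(4) = mex{0,1} = 2
g(5) = mex{0,1} = 2
g(6) = mex{0,1,2} = 3
g(7) = mex{1,2} = 0
g(8) = mex{1,2,3} = 0
g(9) = mex{0,2,3} = 1
g(10) = mex{0,2} = 1
g(11) = mex{0,1,3} = 2
So g(11) = 2.
Pile C is a plain Nim pile of size 14, so its Grundy value is 14.
By the Sprague-Grundy theorem, the Grundy value of a sum of independent games is the XOR of the component values.
Combined value = 1 XOR 2 XOR 14 = 13.

13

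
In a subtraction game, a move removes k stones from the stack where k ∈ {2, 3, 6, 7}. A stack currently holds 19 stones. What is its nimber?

Grundy values for subtraction set {2, 3, 6, 7}:
k:     0  1  2  3  4  5  6  7  8  9 10 11 12 13 14 15 16 17 18 19
g(k):  0  0  1  1  2  0  3  1  2  0  0  1  1  2  0  3  1  2  0  0
So g(19) = 0.

0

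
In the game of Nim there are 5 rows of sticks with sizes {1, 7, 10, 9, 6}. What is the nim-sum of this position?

3

Compute the nim-sum pairwise:
1 ^ 7 = 6
6 ^ 10 = 12
12 ^ 9 = 5
5 ^ 6 = 3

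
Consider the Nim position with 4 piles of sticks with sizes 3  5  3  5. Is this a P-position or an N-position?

Nim-sum: 3 ⊕ 5 ⊕ 3 ⊕ 5 = 0.
The nim-sum is 0, so this is a P-position: the player to move is in a losing position under optimal play.

P-position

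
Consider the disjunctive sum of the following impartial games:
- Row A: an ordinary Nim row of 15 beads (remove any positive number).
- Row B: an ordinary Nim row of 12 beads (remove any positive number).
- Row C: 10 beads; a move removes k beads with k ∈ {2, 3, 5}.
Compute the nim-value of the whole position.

2

Row A is a plain Nim row of size 15, so its Grundy value is 15.
Row B is a plain Nim row of size 12, so its Grundy value is 12.
Build the Grundy sequence for row C with g(k) = mex{g(k−s) : s ∈ {2, 3, 5}, s ≤ k}:
k:     0  1  2  3  4  5  6  7  8  9 10
g(k):  0  0  1  1  2  2  3  0  0  1  1
So g(10) = 1.
By the Sprague-Grundy theorem, the Grundy value of a sum of independent games is the XOR of the component values.
Combined value = 15 ⊕ 12 ⊕ 1 = 2.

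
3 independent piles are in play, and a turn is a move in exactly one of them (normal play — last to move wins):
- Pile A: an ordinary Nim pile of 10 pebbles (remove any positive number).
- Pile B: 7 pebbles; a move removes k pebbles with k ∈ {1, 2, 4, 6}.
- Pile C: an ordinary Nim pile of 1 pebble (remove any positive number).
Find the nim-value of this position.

15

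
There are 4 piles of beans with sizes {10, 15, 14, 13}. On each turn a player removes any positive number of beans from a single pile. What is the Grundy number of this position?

6

Compute the nim-sum pairwise:
10 ^ 15 = 5
5 ^ 14 = 11
11 ^ 13 = 6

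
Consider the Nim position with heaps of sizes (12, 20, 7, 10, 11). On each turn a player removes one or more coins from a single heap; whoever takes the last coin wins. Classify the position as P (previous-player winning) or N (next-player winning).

Compute the nim-sum pairwise:
12 ^ 20 = 24
24 ^ 7 = 31
31 ^ 10 = 21
21 ^ 11 = 30
The nim-sum is 30 ≠ 0, so this is an N-position: the player to move can win.

N-position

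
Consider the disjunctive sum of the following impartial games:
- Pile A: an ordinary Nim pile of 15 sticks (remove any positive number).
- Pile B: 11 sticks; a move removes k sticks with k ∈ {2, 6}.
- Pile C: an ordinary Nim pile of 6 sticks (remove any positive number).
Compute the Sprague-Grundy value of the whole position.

8

Pile A is a plain Nim pile of size 15, so its Grundy value is 15.
Build the Grundy sequence for pile B with g(k) = mex{g(k−s) : s ∈ {2, 6}, s ≤ k}:
k:     0  1  2  3  4  5  6  7  8  9 10 11
g(k):  0  0  1  1  0  0  1  1  0  0  1  1
So g(11) = 1.
Pile C is a plain Nim pile of size 6, so its Grundy value is 6.
The value of a disjunctive sum is the nim-sum of the parts.
Combined value = 15 ⊕ 1 ⊕ 6 = 8.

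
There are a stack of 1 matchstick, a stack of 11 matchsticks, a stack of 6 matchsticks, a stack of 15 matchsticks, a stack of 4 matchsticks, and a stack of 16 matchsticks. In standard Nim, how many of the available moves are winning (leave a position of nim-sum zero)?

Nim-sum: 1 ^ 11 ^ 6 ^ 15 ^ 4 ^ 16 = 23.
The overall nim-sum is X = 23. A stack of size p has a winning move iff p XOR X < p (reduce it to p XOR X).
  1: 1 XOR 23 = 22 ≥ 1 — no move.
  11: 11 XOR 23 = 28 ≥ 11 — no move.
  6: 6 XOR 23 = 17 ≥ 6 — no move.
  15: 15 XOR 23 = 24 ≥ 15 — no move.
  4: 4 XOR 23 = 19 ≥ 4 — no move.
  16: 16 XOR 23 = 7 < 16 — winning move (to 7).
That gives 1 winning move.

1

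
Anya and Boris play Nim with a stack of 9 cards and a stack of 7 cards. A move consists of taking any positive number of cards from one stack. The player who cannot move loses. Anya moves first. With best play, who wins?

Anya wins

Nim-sum: 9 XOR 7 = 14.
The nim-sum is 14 ≠ 0, so this is an N-position: the player to move can win; Anya has a winning move.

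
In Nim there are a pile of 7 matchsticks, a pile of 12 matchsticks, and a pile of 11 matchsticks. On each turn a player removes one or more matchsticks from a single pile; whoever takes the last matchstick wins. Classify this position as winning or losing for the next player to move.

Losing position

Nim-sum: 7 XOR 12 XOR 11 = 0.
The nim-sum is 0, so this is a P-position: the player to move is in a losing position under optimal play.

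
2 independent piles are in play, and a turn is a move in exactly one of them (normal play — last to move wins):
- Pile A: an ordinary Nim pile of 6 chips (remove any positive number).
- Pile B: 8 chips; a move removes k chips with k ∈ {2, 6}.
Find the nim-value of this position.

6

Pile A is a plain Nim pile of size 6, so its Grundy value is 6.
For pile B, compute g(0), g(1), … with moves {2, 6}:
g(0) = mex{} = 0
g(1) = mex{} = 0
g(2) = mex{0} = 1
g(3) = mex{0} = 1
g(4) = mex{1} = 0
g(5) = mex{1} = 0
g(6) = mex{0} = 1
g(7) = mex{0} = 1
g(8) = mex{1} = 0
So g(8) = 0.
By the Sprague-Grundy theorem, the Grundy value of a sum of independent games is the XOR of the component values.
Combined value = 6 ⊕ 0 = 6.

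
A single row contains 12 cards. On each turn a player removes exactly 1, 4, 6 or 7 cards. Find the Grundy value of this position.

2

Compute g(0), g(1), … for moves {1, 4, 6, 7}:
g(0) = mex{} = 0
g(1) = mex{0} = 1
g(2) = mex{1} = 0
g(3) = mex{0} = 1
g(4) = mex{0,1} = 2
g(5) = mex{1,2} = 0
g(6) = mex{0} = 1
g(7) = mex{0,1} = 2
g(8) = mex{0,1,2} = 3
g(9) = mex{0,1,3} = 2
g(10) = mex{1,2} = 0
g(11) = mex{0,2} = 1
g(12) = mex{0,1,3} = 2
So g(12) = 2.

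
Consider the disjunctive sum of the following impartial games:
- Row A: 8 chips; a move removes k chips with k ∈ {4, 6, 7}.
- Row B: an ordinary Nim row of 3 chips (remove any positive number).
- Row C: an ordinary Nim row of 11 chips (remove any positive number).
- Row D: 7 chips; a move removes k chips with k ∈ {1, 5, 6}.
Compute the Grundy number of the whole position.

9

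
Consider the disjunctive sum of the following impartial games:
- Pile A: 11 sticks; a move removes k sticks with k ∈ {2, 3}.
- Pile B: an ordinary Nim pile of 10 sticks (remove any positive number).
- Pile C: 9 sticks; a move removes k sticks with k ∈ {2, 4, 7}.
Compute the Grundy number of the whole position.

10

For pile A, compute g(0), g(1), … with moves {2, 3}:
g(0) = mex{} = 0
g(1) = mex{} = 0
g(2) = mex{0} = 1
g(3) = mex{0} = 1
g(4) = mex{0,1} = 2
g(5) = mex{1} = 0
g(6) = mex{1,2} = 0
g(7) = mex{0,2} = 1
g(8) = mex{0} = 1
g(9) = mex{0,1} = 2
g(10) = mex{1} = 0
g(11) = mex{1,2} = 0
So g(11) = 0.
Pile B is a plain Nim pile of size 10, so its Grundy value is 10.
For pile C, compute g(0), g(1), … with moves {2, 4, 7}:
g(0) = mex{} = 0
g(1) = mex{} = 0
g(2) = mex{0} = 1
g(3) = mex{0} = 1
g(4) = mex{0,1} = 2
g(5) = mex{0,1} = 2
g(6) = mex{1,2} = 0
g(7) = mex{0,1,2} = 3
g(8) = mex{0,2} = 1
g(9) = mex{1,2,3} = 0
So g(9) = 0.
The value of a disjunctive sum is the nim-sum of the parts.
Combined value = 0 XOR 10 XOR 0 = 10.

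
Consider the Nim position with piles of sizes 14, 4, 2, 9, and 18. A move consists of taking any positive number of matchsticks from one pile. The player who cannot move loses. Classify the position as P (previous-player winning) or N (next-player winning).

N-position

Nim-sum: 14 ⊕ 4 ⊕ 2 ⊕ 9 ⊕ 18 = 19.
The nim-sum is 19 ≠ 0, so this is an N-position: the player to move can win.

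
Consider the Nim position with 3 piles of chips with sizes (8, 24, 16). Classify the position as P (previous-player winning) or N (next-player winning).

Compute the nim-sum pairwise:
8 XOR 24 = 16
16 XOR 16 = 0
The nim-sum is 0, so this is a P-position: the player to move is in a losing position under optimal play.

P-position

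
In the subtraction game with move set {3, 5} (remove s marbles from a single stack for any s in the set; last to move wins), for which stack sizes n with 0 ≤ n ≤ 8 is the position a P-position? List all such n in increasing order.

0, 1, 2, 8

Compute g(0), g(1), … for moves {3, 5}:
k:     0  1  2  3  4  5  6  7  8
g(k):  0  0  0  1  1  1  2  2  0
The P-positions (g = 0) in 0..8 are 0, 1, 2, 8.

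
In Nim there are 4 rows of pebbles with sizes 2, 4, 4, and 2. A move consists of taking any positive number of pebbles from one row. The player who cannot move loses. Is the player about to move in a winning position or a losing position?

Compute the nim-sum pairwise:
2 ^ 4 = 6
6 ^ 4 = 2
2 ^ 2 = 0
The nim-sum is 0, so this is a P-position: the player to move is in a losing position under optimal play.

Losing position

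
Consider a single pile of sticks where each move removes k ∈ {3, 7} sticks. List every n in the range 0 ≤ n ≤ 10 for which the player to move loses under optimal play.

0, 1, 2, 6, 10

Grundy values for subtraction set {3, 7}:
g(0) = mex{} = 0
g(1) = mex{} = 0
g(2) = mex{} = 0
g(3) = mex{0} = 1
g(4) = mex{0} = 1
g(5) = mex{0} = 1
g(6) = mex{1} = 0
g(7) = mex{0,1} = 2
g(8) = mex{0,1} = 2
g(9) = mex{0} = 1
g(10) = mex{1,2} = 0
The P-positions (g = 0) in 0..10 are 0, 1, 2, 6, 10.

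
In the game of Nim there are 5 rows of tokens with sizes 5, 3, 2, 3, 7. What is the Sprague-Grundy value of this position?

0

Nim-sum: 5 ^ 3 ^ 2 ^ 3 ^ 7 = 0.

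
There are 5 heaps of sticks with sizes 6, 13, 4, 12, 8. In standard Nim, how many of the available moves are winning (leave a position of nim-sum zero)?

Nim-sum: 6 ⊕ 13 ⊕ 4 ⊕ 12 ⊕ 8 = 11.
The overall nim-sum is X = 11. A heap of size p has a winning move iff p XOR X < p (reduce it to p XOR X).
  6: 6 XOR 11 = 13 ≥ 6 — no move.
  13: 13 XOR 11 = 6 < 13 — winning move (to 6).
  4: 4 XOR 11 = 15 ≥ 4 — no move.
  12: 12 XOR 11 = 7 < 12 — winning move (to 7).
  8: 8 XOR 11 = 3 < 8 — winning move (to 3).
That gives 3 winning moves.

3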